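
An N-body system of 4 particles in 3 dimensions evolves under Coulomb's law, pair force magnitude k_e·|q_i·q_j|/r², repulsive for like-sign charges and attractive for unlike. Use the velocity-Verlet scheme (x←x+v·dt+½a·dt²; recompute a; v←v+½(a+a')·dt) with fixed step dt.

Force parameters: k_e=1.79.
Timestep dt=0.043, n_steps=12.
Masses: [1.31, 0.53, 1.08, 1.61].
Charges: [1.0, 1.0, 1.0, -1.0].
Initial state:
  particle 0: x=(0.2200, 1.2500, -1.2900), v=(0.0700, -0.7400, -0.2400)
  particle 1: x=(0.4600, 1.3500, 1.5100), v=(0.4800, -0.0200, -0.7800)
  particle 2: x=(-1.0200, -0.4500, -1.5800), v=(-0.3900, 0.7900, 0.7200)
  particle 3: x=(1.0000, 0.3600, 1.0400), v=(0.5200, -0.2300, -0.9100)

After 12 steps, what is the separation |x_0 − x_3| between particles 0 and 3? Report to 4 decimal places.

2.2609

step 0: x0=(0.2200, 1.2500, -1.2900) x1=(0.4600, 1.3500, 1.5100) x2=(-1.0200, -0.4500, -1.5800) x3=(1.0000, 0.3600, 1.0400)
step 1: x0=(0.2232, 1.2183, -1.3003) x1=(0.4817, 1.3476, 1.4762) x2=(-1.0369, -0.4163, -1.5491) x3=(1.0220, 0.3507, 1.0009)
step 2: x0=(0.2269, 1.1870, -1.3105) x1=(0.5054, 1.3420, 1.4420) x2=(-1.0542, -0.3832, -1.5182) x3=(1.0431, 0.3426, 0.9620)
step 3: x0=(0.2310, 1.1560, -1.3206) x1=(0.5312, 1.3333, 1.4073) x2=(-1.0719, -0.3507, -1.4873) x3=(1.0635, 0.3356, 0.9231)
step 4: x0=(0.2356, 1.1253, -1.3306) x1=(0.5591, 1.3216, 1.3721) x2=(-1.0899, -0.3189, -1.4565) x3=(1.0830, 0.3298, 0.8844)
step 5: x0=(0.2408, 1.0949, -1.3406) x1=(0.5890, 1.3068, 1.3365) x2=(-1.1084, -0.2877, -1.4257) x3=(1.1017, 0.3251, 0.8458)
step 6: x0=(0.2466, 1.0649, -1.3505) x1=(0.6211, 1.2887, 1.3004) x2=(-1.1274, -0.2571, -1.3949) x3=(1.1195, 0.3217, 0.8073)
step 7: x0=(0.2529, 1.0351, -1.3604) x1=(0.6554, 1.2675, 1.2637) x2=(-1.1470, -0.2271, -1.3641) x3=(1.1365, 0.3195, 0.7690)
step 8: x0=(0.2599, 1.0057, -1.3703) x1=(0.6920, 1.2428, 1.2263) x2=(-1.1670, -0.1978, -1.3333) x3=(1.1526, 0.3186, 0.7308)
step 9: x0=(0.2675, 0.9767, -1.3801) x1=(0.7309, 1.2146, 1.1881) x2=(-1.1877, -0.1690, -1.3025) x3=(1.1678, 0.3190, 0.6929)
step 10: x0=(0.2758, 0.9479, -1.3899) x1=(0.7722, 1.1826, 1.1489) x2=(-1.2089, -0.1409, -1.2716) x3=(1.1821, 0.3209, 0.6553)
step 11: x0=(0.2849, 0.9193, -1.3997) x1=(0.8161, 1.1466, 1.1086) x2=(-1.2308, -0.1134, -1.2406) x3=(1.1953, 0.3242, 0.6180)
step 12: x0=(0.2946, 0.8911, -1.4095) x1=(0.8626, 1.1062, 1.0667) x2=(-1.2533, -0.0865, -1.2096) x3=(1.2075, 0.3291, 0.5811)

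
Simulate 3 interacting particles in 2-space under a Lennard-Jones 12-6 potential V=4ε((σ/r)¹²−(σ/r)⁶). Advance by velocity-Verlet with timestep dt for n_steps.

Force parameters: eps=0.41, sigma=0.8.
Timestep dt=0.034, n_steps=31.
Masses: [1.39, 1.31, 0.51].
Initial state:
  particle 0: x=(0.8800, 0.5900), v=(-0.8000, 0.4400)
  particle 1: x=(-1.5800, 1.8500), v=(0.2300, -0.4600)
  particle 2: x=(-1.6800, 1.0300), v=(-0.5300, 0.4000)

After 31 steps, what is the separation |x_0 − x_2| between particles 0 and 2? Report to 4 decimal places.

2.3298

step 0: x0=(0.8800, 0.5900) x1=(-1.5800, 1.8500) x2=(-1.6800, 1.0300)
step 1: x0=(0.8528, 0.6050) x1=(-1.5718, 1.8372) x2=(-1.6989, 1.0364)
step 2: x0=(0.8256, 0.6199) x1=(-1.5624, 1.8326) x2=(-1.7211, 1.0216)
step 3: x0=(0.7984, 0.6349) x1=(-1.5518, 1.8335) x2=(-1.7461, 0.9927)
step 4: x0=(0.7712, 0.6499) x1=(-1.5409, 1.8361) x2=(-1.7721, 0.9595)
step 5: x0=(0.7439, 0.6648) x1=(-1.5300, 1.8384) x2=(-1.7980, 0.9269)
step 6: x0=(0.7167, 0.6798) x1=(-1.5194, 1.8398) x2=(-1.8231, 0.8966)
step 7: x0=(0.6895, 0.6948) x1=(-1.5091, 1.8402) x2=(-1.8474, 0.8690)
step 8: x0=(0.6622, 0.7097) x1=(-1.4991, 1.8397) x2=(-1.8708, 0.8439)
step 9: x0=(0.6350, 0.7247) x1=(-1.4895, 1.8382) x2=(-1.8933, 0.8210)
step 10: x0=(0.6077, 0.7397) x1=(-1.4802, 1.8359) x2=(-1.9150, 0.8002)
step 11: x0=(0.5805, 0.7547) x1=(-1.4712, 1.8330) x2=(-1.9360, 0.7811)
step 12: x0=(0.5532, 0.7696) x1=(-1.4624, 1.8294) x2=(-1.9563, 0.7636)
step 13: x0=(0.5259, 0.7846) x1=(-1.4538, 1.8254) x2=(-1.9759, 0.7475)
step 14: x0=(0.4986, 0.7996) x1=(-1.4455, 1.8208) x2=(-1.9949, 0.7325)
step 15: x0=(0.4713, 0.8146) x1=(-1.4374, 1.8158) x2=(-2.0134, 0.7187)
step 16: x0=(0.4440, 0.8296) x1=(-1.4295, 1.8104) x2=(-2.0313, 0.7059)
step 17: x0=(0.4167, 0.8446) x1=(-1.4218, 1.8047) x2=(-2.0488, 0.6940)
step 18: x0=(0.3894, 0.8596) x1=(-1.4142, 1.7986) x2=(-2.0657, 0.6828)
step 19: x0=(0.3620, 0.8746) x1=(-1.4068, 1.7922) x2=(-2.0822, 0.6725)
step 20: x0=(0.3346, 0.8896) x1=(-1.3996, 1.7856) x2=(-2.0983, 0.6628)
step 21: x0=(0.3072, 0.9047) x1=(-1.3924, 1.7787) x2=(-2.1140, 0.6537)
step 22: x0=(0.2798, 0.9197) x1=(-1.3854, 1.7716) x2=(-2.1293, 0.6453)
step 23: x0=(0.2523, 0.9348) x1=(-1.3786, 1.7642) x2=(-2.1443, 0.6373)
step 24: x0=(0.2249, 0.9498) x1=(-1.3718, 1.7566) x2=(-2.1588, 0.6299)
step 25: x0=(0.1973, 0.9649) x1=(-1.3651, 1.7488) x2=(-2.1731, 0.6230)
step 26: x0=(0.1698, 0.9800) x1=(-1.3585, 1.7409) x2=(-2.1870, 0.6165)
step 27: x0=(0.1422, 0.9951) x1=(-1.3520, 1.7327) x2=(-2.2005, 0.6105)
step 28: x0=(0.1145, 1.0103) x1=(-1.3455, 1.7244) x2=(-2.2138, 0.6048)
step 29: x0=(0.0867, 1.0255) x1=(-1.3391, 1.7159) x2=(-2.2267, 0.5995)
step 30: x0=(0.0589, 1.0407) x1=(-1.3327, 1.7072) x2=(-2.2394, 0.5946)
step 31: x0=(0.0310, 1.0559) x1=(-1.3263, 1.6983) x2=(-2.2517, 0.5901)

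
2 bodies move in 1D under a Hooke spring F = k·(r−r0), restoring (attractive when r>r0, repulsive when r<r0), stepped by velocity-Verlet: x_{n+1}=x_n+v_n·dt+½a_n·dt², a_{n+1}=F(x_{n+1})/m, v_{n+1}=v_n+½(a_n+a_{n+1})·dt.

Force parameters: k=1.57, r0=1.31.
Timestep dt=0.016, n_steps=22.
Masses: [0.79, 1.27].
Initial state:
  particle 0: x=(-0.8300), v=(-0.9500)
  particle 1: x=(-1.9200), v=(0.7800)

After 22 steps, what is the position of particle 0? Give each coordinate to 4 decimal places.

step 0: x0=(-0.8300) x1=(-1.9200)
step 1: x0=(-0.8451) x1=(-1.9076)
step 2: x0=(-0.8602) x1=(-1.8952)
step 3: x0=(-0.8750) x1=(-1.8829)
step 4: x0=(-0.8898) x1=(-1.8707)
step 5: x0=(-0.9043) x1=(-1.8586)
step 6: x0=(-0.9187) x1=(-1.8467)
step 7: x0=(-0.9329) x1=(-1.8348)
step 8: x0=(-0.9469) x1=(-1.8231)
step 9: x0=(-0.9606) x1=(-1.8115)
step 10: x0=(-0.9741) x1=(-1.8001)
step 11: x0=(-0.9874) x1=(-1.7888)
step 12: x0=(-1.0004) x1=(-1.7777)
step 13: x0=(-1.0132) x1=(-1.7667)
step 14: x0=(-1.0256) x1=(-1.7560)
step 15: x0=(-1.0378) x1=(-1.7454)
step 16: x0=(-1.0496) x1=(-1.7350)
step 17: x0=(-1.0612) x1=(-1.7248)
step 18: x0=(-1.0724) x1=(-1.7148)
step 19: x0=(-1.0833) x1=(-1.7050)
step 20: x0=(-1.0938) x1=(-1.6954)
step 21: x0=(-1.1040) x1=(-1.6861)
step 22: x0=(-1.1138) x1=(-1.6769)

(-1.1138)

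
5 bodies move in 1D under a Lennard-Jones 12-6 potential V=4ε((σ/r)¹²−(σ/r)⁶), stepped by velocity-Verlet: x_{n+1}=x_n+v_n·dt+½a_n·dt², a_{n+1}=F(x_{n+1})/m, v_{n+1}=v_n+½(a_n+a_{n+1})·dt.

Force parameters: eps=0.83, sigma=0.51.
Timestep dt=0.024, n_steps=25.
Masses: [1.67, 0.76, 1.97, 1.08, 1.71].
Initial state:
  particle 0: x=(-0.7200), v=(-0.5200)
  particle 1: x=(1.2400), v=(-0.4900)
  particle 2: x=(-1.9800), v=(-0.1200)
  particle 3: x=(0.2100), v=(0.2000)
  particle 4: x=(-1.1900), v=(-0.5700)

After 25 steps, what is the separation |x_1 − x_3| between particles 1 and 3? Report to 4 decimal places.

step 0: x0=(-0.7200) x1=(1.2400) x2=(-1.9800) x3=(0.2100) x4=(-1.1900)
step 1: x0=(-0.7054) x1=(1.2281) x2=(-1.9826) x3=(0.2147) x4=(-1.2303)
step 2: x0=(-0.6831) x1=(1.2160) x2=(-1.9847) x3=(0.2193) x4=(-1.2787)
step 3: x0=(-0.6615) x1=(1.2037) x2=(-1.9858) x3=(0.2236) x4=(-1.3270)
step 4: x0=(-0.6409) x1=(1.1910) x2=(-1.9859) x3=(0.2278) x4=(-1.3754)
step 5: x0=(-0.6209) x1=(1.1780) x2=(-1.9849) x3=(0.2317) x4=(-1.4242)
step 6: x0=(-0.6010) x1=(1.1646) x2=(-1.9847) x3=(0.2354) x4=(-1.4716)
step 7: x0=(-0.5811) x1=(1.1508) x2=(-1.9946) x3=(0.2387) x4=(-1.5070)
step 8: x0=(-0.5609) x1=(1.1365) x2=(-2.0299) x3=(0.2418) x4=(-1.5131)
step 9: x0=(-0.5404) x1=(1.1217) x2=(-2.0739) x3=(0.2444) x4=(-1.5088)
step 10: x0=(-0.5195) x1=(1.1062) x2=(-2.1184) x3=(0.2466) x4=(-1.5039)
step 11: x0=(-0.4981) x1=(1.0901) x2=(-2.1618) x3=(0.2483) x4=(-1.5000)
step 12: x0=(-0.4760) x1=(1.0731) x2=(-2.2042) x3=(0.2494) x4=(-1.4973)
step 13: x0=(-0.4532) x1=(1.0552) x2=(-2.2457) x3=(0.2498) x4=(-1.4955)
step 14: x0=(-0.4294) x1=(1.0363) x2=(-2.2865) x3=(0.2494) x4=(-1.4943)
step 15: x0=(-0.4046) x1=(1.0161) x2=(-2.3270) x3=(0.2480) x4=(-1.4935)
step 16: x0=(-0.3785) x1=(0.9944) x2=(-2.3671) x3=(0.2456) x4=(-1.4930)
step 17: x0=(-0.3511) x1=(0.9712) x2=(-2.4069) x3=(0.2423) x4=(-1.4928)
step 18: x0=(-0.3229) x1=(0.9460) x2=(-2.4466) x3=(0.2388) x4=(-1.4927)
step 19: x0=(-0.2954) x1=(0.9187) x2=(-2.4862) x3=(0.2382) x4=(-1.4927)
step 20: x0=(-0.2732) x1=(0.8887) x2=(-2.5256) x3=(0.2473) x4=(-1.4929)
step 21: x0=(-0.2599) x1=(0.8557) x2=(-2.5650) x3=(0.2724) x4=(-1.4930)
step 22: x0=(-0.2521) x1=(0.8213) x2=(-2.6043) x3=(0.3068) x4=(-1.4932)
step 23: x0=(-0.2453) x1=(0.8117) x2=(-2.6435) x3=(0.3253) x4=(-1.4935)
step 24: x0=(-0.2386) x1=(0.8703) x2=(-2.6827) x3=(0.2960) x4=(-1.4937)
step 25: x0=(-0.2368) x1=(0.9286) x2=(-2.7219) x3=(0.2744) x4=(-1.4940)

0.6542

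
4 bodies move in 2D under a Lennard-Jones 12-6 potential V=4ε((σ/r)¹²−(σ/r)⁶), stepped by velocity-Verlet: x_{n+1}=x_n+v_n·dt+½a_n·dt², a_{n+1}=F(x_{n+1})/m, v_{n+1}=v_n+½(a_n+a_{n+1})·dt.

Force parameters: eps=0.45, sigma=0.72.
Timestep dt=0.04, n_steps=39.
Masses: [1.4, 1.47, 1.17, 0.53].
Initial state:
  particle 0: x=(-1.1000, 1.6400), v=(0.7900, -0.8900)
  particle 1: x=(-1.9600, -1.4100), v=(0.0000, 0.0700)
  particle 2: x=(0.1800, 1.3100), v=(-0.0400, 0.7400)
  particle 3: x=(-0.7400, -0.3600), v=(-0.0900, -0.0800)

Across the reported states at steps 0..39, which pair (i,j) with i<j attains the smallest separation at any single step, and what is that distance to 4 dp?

step 0: x0=(-1.1000, 1.6400) x1=(-1.9600, -1.4100) x2=(0.1800, 1.3100) x3=(-0.7400, -0.3600)
step 1: x0=(-1.0683, 1.6044) x1=(-1.9600, -1.4072) x2=(0.1783, 1.3396) x3=(-0.7437, -0.3632)
step 2: x0=(-1.0363, 1.5687) x1=(-1.9599, -1.4043) x2=(0.1762, 1.3693) x3=(-0.7474, -0.3665)
step 3: x0=(-1.0039, 1.5329) x1=(-1.9598, -1.4014) x2=(0.1736, 1.3990) x3=(-0.7513, -0.3697)
step 4: x0=(-0.9711, 1.4970) x1=(-1.9596, -1.3985) x2=(0.1705, 1.4288) x3=(-0.7553, -0.3731)
step 5: x0=(-0.9376, 1.4611) x1=(-1.9594, -1.3955) x2=(0.1667, 1.4586) x3=(-0.7594, -0.3764)
step 6: x0=(-0.9035, 1.4252) x1=(-1.9592, -1.3925) x2=(0.1620, 1.4884) x3=(-0.7637, -0.3798)
step 7: x0=(-0.8684, 1.3892) x1=(-1.9588, -1.3894) x2=(0.1562, 1.5182) x3=(-0.7681, -0.3832)
step 8: x0=(-0.8323, 1.3534) x1=(-1.9585, -1.3863) x2=(0.1492, 1.5477) x3=(-0.7726, -0.3866)
step 9: x0=(-0.7950, 1.3178) x1=(-1.9580, -1.3831) x2=(0.1407, 1.5770) x3=(-0.7773, -0.3901)
step 10: x0=(-0.7563, 1.2825) x1=(-1.9576, -1.3799) x2=(0.1306, 1.6058) x3=(-0.7822, -0.3936)
step 11: x0=(-0.7162, 1.2478) x1=(-1.9570, -1.3766) x2=(0.1188, 1.6340) x3=(-0.7872, -0.3971)
step 12: x0=(-0.6746, 1.2136) x1=(-1.9564, -1.3733) x2=(0.1051, 1.6613) x3=(-0.7924, -0.4005)
step 13: x0=(-0.6314, 1.1803) x1=(-1.9557, -1.3699) x2=(0.0896, 1.6876) x3=(-0.7977, -0.4040)
step 14: x0=(-0.5869, 1.1478) x1=(-1.9550, -1.3665) x2=(0.0725, 1.7127) x3=(-0.8033, -0.4074)
step 15: x0=(-0.5412, 1.1164) x1=(-1.9541, -1.3630) x2=(0.0539, 1.7366) x3=(-0.8089, -0.4108)
step 16: x0=(-0.4945, 1.0859) x1=(-1.9532, -1.3594) x2=(0.0341, 1.7591) x3=(-0.8148, -0.4142)
step 17: x0=(-0.4468, 1.0566) x1=(-1.9522, -1.3558) x2=(0.0131, 1.7802) x3=(-0.8208, -0.4175)
step 18: x0=(-0.3983, 1.0284) x1=(-1.9512, -1.3521) x2=(-0.0088, 1.7998) x3=(-0.8270, -0.4208)
step 19: x0=(-0.3492, 1.0016) x1=(-1.9500, -1.3483) x2=(-0.0316, 1.8177) x3=(-0.8334, -0.4240)
step 20: x0=(-0.2995, 0.9762) x1=(-1.9488, -1.3444) x2=(-0.0551, 1.8337) x3=(-0.8399, -0.4272)
step 21: x0=(-0.2494, 0.9524) x1=(-1.9475, -1.3405) x2=(-0.0791, 1.8478) x3=(-0.8466, -0.4304)
step 22: x0=(-0.1989, 0.9301) x1=(-1.9460, -1.3365) x2=(-0.1036, 1.8599) x3=(-0.8535, -0.4335)
step 23: x0=(-0.1484, 0.9094) x1=(-1.9445, -1.3324) x2=(-0.1282, 1.8700) x3=(-0.8605, -0.4367)
step 24: x0=(-0.0979, 0.8900) x1=(-1.9428, -1.3282) x2=(-0.1529, 1.8784) x3=(-0.8678, -0.4398)
step 25: x0=(-0.0474, 0.8719) x1=(-1.9410, -1.3239) x2=(-0.1775, 1.8853) x3=(-0.8752, -0.4431)
step 26: x0=(0.0028, 0.8548) x1=(-1.9391, -1.3195) x2=(-0.2019, 1.8908) x3=(-0.8829, -0.4465)
step 27: x0=(0.0528, 0.8386) x1=(-1.9371, -1.3150) x2=(-0.2262, 1.8952) x3=(-0.8909, -0.4500)
step 28: x0=(0.1026, 0.8231) x1=(-1.9349, -1.3103) x2=(-0.2501, 1.8987) x3=(-0.8992, -0.4537)
step 29: x0=(0.1521, 0.8081) x1=(-1.9326, -1.3056) x2=(-0.2739, 1.9015) x3=(-0.9078, -0.4576)
step 30: x0=(0.2014, 0.7936) x1=(-1.9301, -1.3007) x2=(-0.2974, 1.9037) x3=(-0.9167, -0.4618)
step 31: x0=(0.2506, 0.7793) x1=(-1.9274, -1.2956) x2=(-0.3207, 1.9055) x3=(-0.9261, -0.4663)
step 32: x0=(0.2995, 0.7654) x1=(-1.9245, -1.2904) x2=(-0.3439, 1.9069) x3=(-0.9359, -0.4711)
step 33: x0=(0.3484, 0.7516) x1=(-1.9215, -1.2851) x2=(-0.3669, 1.9081) x3=(-0.9462, -0.4764)
step 34: x0=(0.3971, 0.7379) x1=(-1.9182, -1.2795) x2=(-0.3898, 1.9091) x3=(-0.9571, -0.4821)
step 35: x0=(0.4457, 0.7244) x1=(-1.9146, -1.2738) x2=(-0.4126, 1.9100) x3=(-0.9686, -0.4883)
step 36: x0=(0.4942, 0.7110) x1=(-1.9108, -1.2678) x2=(-0.4354, 1.9107) x3=(-0.9808, -0.4951)
step 37: x0=(0.5426, 0.6976) x1=(-1.9067, -1.2615) x2=(-0.4580, 1.9113) x3=(-0.9938, -0.5025)
step 38: x0=(0.5910, 0.6842) x1=(-1.9022, -1.2550) x2=(-0.4806, 1.9119) x3=(-1.0077, -0.5107)
step 39: x0=(0.6393, 0.6709) x1=(-1.8974, -1.2482) x2=(-0.5032, 1.9124) x3=(-1.0227, -0.5198)

pair (0,2), distance 0.8559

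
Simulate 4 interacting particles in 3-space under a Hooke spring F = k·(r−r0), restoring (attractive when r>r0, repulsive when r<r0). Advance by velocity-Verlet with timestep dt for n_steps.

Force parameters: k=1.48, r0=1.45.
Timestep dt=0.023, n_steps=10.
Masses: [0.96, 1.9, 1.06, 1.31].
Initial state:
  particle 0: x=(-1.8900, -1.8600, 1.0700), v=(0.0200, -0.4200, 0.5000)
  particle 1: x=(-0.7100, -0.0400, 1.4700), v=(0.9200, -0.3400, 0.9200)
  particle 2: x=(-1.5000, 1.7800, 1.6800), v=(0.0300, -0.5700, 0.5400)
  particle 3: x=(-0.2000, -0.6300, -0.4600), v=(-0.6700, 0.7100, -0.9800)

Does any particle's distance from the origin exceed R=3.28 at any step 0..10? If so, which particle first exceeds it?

step 0: x0=(-1.8900, -1.8600, 1.0700) x1=(-0.7100, -0.0400, 1.4700) x2=(-1.5000, 1.7800, 1.6800) x3=(-0.2000, -0.6300, -0.4600)
step 1: x0=(-1.8890, -1.8683, 1.0814) x1=(-0.6889, -0.0479, 1.4910) x2=(-1.4990, 1.7654, 1.6918) x3=(-0.2159, -0.6134, -0.4818)
step 2: x0=(-1.8868, -1.8738, 1.0927) x1=(-0.6681, -0.0559, 1.5118) x2=(-1.4975, 1.7477, 1.7024) x3=(-0.2328, -0.5961, -0.5020)
step 3: x0=(-1.8835, -1.8765, 1.1038) x1=(-0.6474, -0.0640, 1.5322) x2=(-1.4955, 1.7271, 1.7116) x3=(-0.2506, -0.5783, -0.5207)
step 4: x0=(-1.8790, -1.8765, 1.1148) x1=(-0.6270, -0.0723, 1.5523) x2=(-1.4929, 1.7035, 1.7197) x3=(-0.2694, -0.5599, -0.5378)
step 5: x0=(-1.8734, -1.8737, 1.1255) x1=(-0.6068, -0.0807, 1.5721) x2=(-1.4898, 1.6770, 1.7264) x3=(-0.2892, -0.5411, -0.5532)
step 6: x0=(-1.8667, -1.8681, 1.1361) x1=(-0.5868, -0.0892, 1.5915) x2=(-1.4863, 1.6476, 1.7320) x3=(-0.3098, -0.5217, -0.5670)
step 7: x0=(-1.8588, -1.8598, 1.1464) x1=(-0.5671, -0.0979, 1.6106) x2=(-1.4822, 1.6154, 1.7362) x3=(-0.3313, -0.5019, -0.5790)
step 8: x0=(-1.8498, -1.8488, 1.1566) x1=(-0.5476, -0.1067, 1.6293) x2=(-1.4776, 1.5805, 1.7392) x3=(-0.3537, -0.4816, -0.5894)
step 9: x0=(-1.8397, -1.8352, 1.1664) x1=(-0.5284, -0.1157, 1.6476) x2=(-1.4725, 1.5430, 1.7410) x3=(-0.3769, -0.4609, -0.5980)
step 10: x0=(-1.8285, -1.8190, 1.1761) x1=(-0.5094, -0.1247, 1.6655) x2=(-1.4670, 1.5029, 1.7415) x3=(-0.4009, -0.4399, -0.6048)

no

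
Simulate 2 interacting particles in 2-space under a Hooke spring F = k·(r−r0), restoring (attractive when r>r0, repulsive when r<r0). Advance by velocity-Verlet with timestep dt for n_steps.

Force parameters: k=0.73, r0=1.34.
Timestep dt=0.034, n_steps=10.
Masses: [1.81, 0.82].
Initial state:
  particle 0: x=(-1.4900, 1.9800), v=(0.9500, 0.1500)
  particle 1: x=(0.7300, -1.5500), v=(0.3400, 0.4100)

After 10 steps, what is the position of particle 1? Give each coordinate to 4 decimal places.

step 0: x0=(-1.4900, 1.9800) x1=(0.7300, -1.5500)
step 1: x0=(-1.4573, 1.9845) x1=(0.7408, -1.5348)
step 2: x0=(-1.4240, 1.9880) x1=(0.7500, -1.5172)
step 3: x0=(-1.3900, 1.9903) x1=(0.7578, -1.4971)
step 4: x0=(-1.3553, 1.9915) x1=(0.7640, -1.4747)
step 5: x0=(-1.3199, 1.9917) x1=(0.7688, -1.4498)
step 6: x0=(-1.2839, 1.9908) x1=(0.7722, -1.4226)
step 7: x0=(-1.2472, 1.9888) x1=(0.7741, -1.3930)
step 8: x0=(-1.2100, 1.9858) x1=(0.7747, -1.3612)
step 9: x0=(-1.1721, 1.9817) x1=(0.7740, -1.3270)
step 10: x0=(-1.1336, 1.9767) x1=(0.7719, -1.2907)

(0.7719, -1.2907)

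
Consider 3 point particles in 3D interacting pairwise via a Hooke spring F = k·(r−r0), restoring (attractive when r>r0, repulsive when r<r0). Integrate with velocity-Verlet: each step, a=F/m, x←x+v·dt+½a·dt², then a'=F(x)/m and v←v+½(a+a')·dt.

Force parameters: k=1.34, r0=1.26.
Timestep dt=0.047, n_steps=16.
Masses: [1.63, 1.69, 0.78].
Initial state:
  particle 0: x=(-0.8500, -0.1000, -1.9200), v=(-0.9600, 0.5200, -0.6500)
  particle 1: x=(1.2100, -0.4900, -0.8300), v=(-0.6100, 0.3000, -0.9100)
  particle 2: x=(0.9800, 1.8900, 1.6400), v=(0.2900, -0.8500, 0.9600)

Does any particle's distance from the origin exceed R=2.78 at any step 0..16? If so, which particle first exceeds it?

no

step 0: x0=(-0.8500, -0.1000, -1.9200) x1=(1.2100, -0.4900, -0.8300) x2=(0.9800, 1.8900, 1.6400)
step 1: x0=(-0.8931, -0.0744, -1.9478) x1=(1.1804, -0.4744, -0.8718) x2=(0.9914, 1.8445, 1.6773)
step 2: x0=(-0.9319, -0.0467, -1.9699) x1=(1.1488, -0.4559, -0.9117) x2=(0.9981, 1.7881, 1.6985)
step 3: x0=(-0.9664, -0.0169, -1.9863) x1=(1.1154, -0.4346, -0.9496) x2=(0.9999, 1.7213, 1.7034)
step 4: x0=(-0.9966, 0.0148, -1.9970) x1=(1.0801, -0.4106, -0.9854) x2=(0.9966, 1.6446, 1.6919)
step 5: x0=(-1.0224, 0.0483, -2.0020) x1=(1.0431, -0.3839, -1.0190) x2=(0.9880, 1.5586, 1.6639)
step 6: x0=(-1.0439, 0.0834, -2.0014) x1=(1.0043, -0.3548, -1.0506) x2=(0.9741, 1.4638, 1.6196)
step 7: x0=(-1.0611, 0.1200, -1.9953) x1=(0.9639, -0.3234, -1.0800) x2=(0.9548, 1.3612, 1.5594)
step 8: x0=(-1.0741, 0.1577, -1.9840) x1=(0.9219, -0.2899, -1.1074) x2=(0.9302, 1.2513, 1.4836)
step 9: x0=(-1.0830, 0.1965, -1.9676) x1=(0.8784, -0.2545, -1.1328) x2=(0.9002, 1.1352, 1.3930)
step 10: x0=(-1.0879, 0.2361, -1.9464) x1=(0.8335, -0.2174, -1.1563) x2=(0.8650, 1.0137, 1.2882)
step 11: x0=(-1.0890, 0.2764, -1.9206) x1=(0.7873, -0.1788, -1.1781) x2=(0.8248, 0.8877, 1.1702)
step 12: x0=(-1.0864, 0.3170, -1.8906) x1=(0.7397, -0.1390, -1.1983) x2=(0.7797, 0.7581, 1.0398)
step 13: x0=(-1.0805, 0.3578, -1.8567) x1=(0.6911, -0.0980, -1.2171) x2=(0.7300, 0.6257, 0.8983)
step 14: x0=(-1.0714, 0.3987, -1.8194) x1=(0.6413, -0.0563, -1.2346) x2=(0.6760, 0.4916, 0.7469)
step 15: x0=(-1.0595, 0.4394, -1.7789) x1=(0.5907, -0.0139, -1.2511) x2=(0.6180, 0.3564, 0.5867)
step 16: x0=(-1.0449, 0.4797, -1.7357) x1=(0.5391, 0.0289, -1.2669) x2=(0.5563, 0.2210, 0.4192)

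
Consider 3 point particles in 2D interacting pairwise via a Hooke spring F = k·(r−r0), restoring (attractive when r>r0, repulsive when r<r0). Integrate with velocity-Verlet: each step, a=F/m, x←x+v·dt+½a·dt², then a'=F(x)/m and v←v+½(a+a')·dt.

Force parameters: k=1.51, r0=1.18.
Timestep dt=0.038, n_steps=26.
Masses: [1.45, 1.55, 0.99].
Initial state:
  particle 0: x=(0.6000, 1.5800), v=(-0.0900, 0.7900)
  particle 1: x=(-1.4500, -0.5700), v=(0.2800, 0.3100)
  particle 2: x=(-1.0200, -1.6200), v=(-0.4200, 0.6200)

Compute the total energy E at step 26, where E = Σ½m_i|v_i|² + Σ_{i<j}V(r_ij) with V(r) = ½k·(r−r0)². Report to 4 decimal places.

7.6596

step 0: x0=(0.6000, 1.5800) x1=(-1.4500, -0.5700) x2=(-1.0200, -1.6200)
step 1: x0=(0.5948, 1.6074) x1=(-1.4385, -0.5573) x2=(-1.0347, -1.5941)
step 2: x0=(0.5862, 1.6297) x1=(-1.4253, -0.5426) x2=(-1.0470, -1.5636)
step 3: x0=(0.5741, 1.6467) x1=(-1.4105, -0.5260) x2=(-1.0568, -1.5286)
step 4: x0=(0.5585, 1.6586) x1=(-1.3940, -0.5074) x2=(-1.0641, -1.4892)
step 5: x0=(0.5396, 1.6654) x1=(-1.3760, -0.4868) x2=(-1.0689, -1.4454)
step 6: x0=(0.5173, 1.6672) x1=(-1.3564, -0.4642) x2=(-1.0713, -1.3975)
step 7: x0=(0.4919, 1.6641) x1=(-1.3354, -0.4396) x2=(-1.0712, -1.3455)
step 8: x0=(0.4633, 1.6562) x1=(-1.3130, -0.4129) x2=(-1.0688, -1.2897)
step 9: x0=(0.4318, 1.6437) x1=(-1.2893, -0.3842) x2=(-1.0640, -1.2303)
step 10: x0=(0.3973, 1.6267) x1=(-1.2644, -0.3536) x2=(-1.0569, -1.1676)
step 11: x0=(0.3602, 1.6055) x1=(-1.2383, -0.3209) x2=(-1.0476, -1.1017)
step 12: x0=(0.3204, 1.5803) x1=(-1.2111, -0.2863) x2=(-1.0363, -1.0329)
step 13: x0=(0.2783, 1.5513) x1=(-1.1830, -0.2498) x2=(-1.0229, -0.9616)
step 14: x0=(0.2340, 1.5187) x1=(-1.1540, -0.2114) x2=(-1.0077, -0.8881)
step 15: x0=(0.1876, 1.4829) x1=(-1.1242, -0.1712) x2=(-0.9907, -0.8126)
step 16: x0=(0.1394, 1.4441) x1=(-1.0938, -0.1293) x2=(-0.9720, -0.7355)
step 17: x0=(0.0895, 1.4027) x1=(-1.0628, -0.0856) x2=(-0.9518, -0.6571)
step 18: x0=(0.0383, 1.3588) x1=(-1.0314, -0.0404) x2=(-0.9303, -0.5777)
step 19: x0=(-0.0142, 1.3130) x1=(-0.9996, 0.0063) x2=(-0.9075, -0.4979)
step 20: x0=(-0.0676, 1.2655) x1=(-0.9676, 0.0545) x2=(-0.8837, -0.4178)
step 21: x0=(-0.1218, 1.2167) x1=(-0.9355, 0.1041) x2=(-0.8589, -0.3378)
step 22: x0=(-0.1764, 1.1669) x1=(-0.9034, 0.1548) x2=(-0.8333, -0.2584)
step 23: x0=(-0.2314, 1.1165) x1=(-0.8715, 0.2067) x2=(-0.8071, -0.1798)
step 24: x0=(-0.2865, 1.0658) x1=(-0.8398, 0.2596) x2=(-0.7804, -0.1025)
step 25: x0=(-0.3415, 1.0153) x1=(-0.8084, 0.3134) x2=(-0.7533, -0.0267)
step 26: x0=(-0.3961, 0.9652) x1=(-0.7775, 0.3680) x2=(-0.7260, 0.0471)
step 0 velocities: v0=(-0.0900, 0.7900) v1=(0.2800, 0.3100) v2=(-0.4200, 0.6200)
step 0: KE=0.8712, PE=6.7956, E=7.6668
step 26 velocities: v0=(-1.4316, -1.3049) v1=(0.8064, 1.4445) v2=(0.7208, 1.9122)
step 26: KE=6.9085, PE=0.7511, E=7.6596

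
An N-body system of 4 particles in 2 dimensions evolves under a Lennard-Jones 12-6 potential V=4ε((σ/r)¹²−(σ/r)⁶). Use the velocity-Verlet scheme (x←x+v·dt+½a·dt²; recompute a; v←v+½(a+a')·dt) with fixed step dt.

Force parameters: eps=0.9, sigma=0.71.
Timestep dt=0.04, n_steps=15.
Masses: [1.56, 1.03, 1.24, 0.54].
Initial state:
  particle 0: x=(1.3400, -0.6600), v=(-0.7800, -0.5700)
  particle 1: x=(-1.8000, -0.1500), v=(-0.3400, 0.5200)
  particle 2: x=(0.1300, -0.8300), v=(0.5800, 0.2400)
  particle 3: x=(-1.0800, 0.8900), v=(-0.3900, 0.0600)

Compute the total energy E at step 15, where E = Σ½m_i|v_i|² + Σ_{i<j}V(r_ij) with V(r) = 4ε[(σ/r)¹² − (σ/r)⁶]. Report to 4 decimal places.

step 0: x0=(1.3400, -0.6600) x1=(-1.8000, -0.1500) x2=(0.1300, -0.8300) x3=(-1.0800, 0.8900)
step 1: x0=(1.3085, -0.6828) x1=(-1.8134, -0.1289) x2=(0.1536, -0.8203) x3=(-1.0960, 0.8918)
step 2: x0=(1.2761, -0.7058) x1=(-1.8262, -0.1071) x2=(0.1782, -0.8105) x3=(-1.1129, 0.8922)
step 3: x0=(1.2425, -0.7289) x1=(-1.8385, -0.0845) x2=(0.2044, -0.8005) x3=(-1.1309, 0.8911)
step 4: x0=(1.2071, -0.7520) x1=(-1.8501, -0.0611) x2=(0.2327, -0.7904) x3=(-1.1499, 0.8883)
step 5: x0=(1.1694, -0.7753) x1=(-1.8610, -0.0367) x2=(0.2640, -0.7801) x3=(-1.1704, 0.8836)
step 6: x0=(1.1286, -0.7986) x1=(-1.8710, -0.0112) x2=(0.2990, -0.7698) x3=(-1.1925, 0.8767)
step 7: x0=(1.0856, -0.8218) x1=(-1.8800, 0.0157) x2=(0.3369, -0.7595) x3=(-1.2165, 0.8672)
step 8: x0=(1.0515, -0.8457) x1=(-1.8876, 0.0443) x2=(0.3636, -0.7483) x3=(-1.2430, 0.8545)
step 9: x0=(1.0633, -0.8762) x1=(-1.8936, 0.0750) x2=(0.3324, -0.7289) x3=(-1.2726, 0.8377)
step 10: x0=(1.0859, -0.9088) x1=(-1.8974, 0.1083) x2=(0.2878, -0.7068) x3=(-1.3064, 0.8159)
step 11: x0=(1.1065, -0.9409) x1=(-1.8983, 0.1450) x2=(0.2455, -0.6853) x3=(-1.3456, 0.7875)
step 12: x0=(1.1242, -0.9722) x1=(-1.8965, 0.1849) x2=(0.2070, -0.6649) x3=(-1.3899, 0.7530)
step 13: x0=(1.1395, -1.0026) x1=(-1.9008, 0.2179) x2=(0.1713, -0.6455) x3=(-1.4226, 0.7316)
step 14: x0=(1.1531, -1.0325) x1=(-1.9450, 0.2080) x2=(0.1378, -0.6268) x3=(-1.3789, 0.7920)
step 15: x0=(1.1656, -1.0618) x1=(-1.9878, 0.1996) x2=(0.1057, -0.6087) x3=(-1.3381, 0.8496)
step 0 velocities: v0=(-0.7800, -0.5700) v1=(-0.3400, 0.5200) v2=(0.5800, 0.2400) v3=(-0.3900, 0.0600)
step 0: KE=1.2131, PE=-0.2552, E=0.9579
step 15 velocities: v0=(0.3004, -0.7294) v1=(-1.0295, -0.1708) v2=(-0.7888, 0.4471) v3=(0.9472, 1.3626)
step 15: KE=2.2995, PE=-0.7991, E=1.5004

1.5004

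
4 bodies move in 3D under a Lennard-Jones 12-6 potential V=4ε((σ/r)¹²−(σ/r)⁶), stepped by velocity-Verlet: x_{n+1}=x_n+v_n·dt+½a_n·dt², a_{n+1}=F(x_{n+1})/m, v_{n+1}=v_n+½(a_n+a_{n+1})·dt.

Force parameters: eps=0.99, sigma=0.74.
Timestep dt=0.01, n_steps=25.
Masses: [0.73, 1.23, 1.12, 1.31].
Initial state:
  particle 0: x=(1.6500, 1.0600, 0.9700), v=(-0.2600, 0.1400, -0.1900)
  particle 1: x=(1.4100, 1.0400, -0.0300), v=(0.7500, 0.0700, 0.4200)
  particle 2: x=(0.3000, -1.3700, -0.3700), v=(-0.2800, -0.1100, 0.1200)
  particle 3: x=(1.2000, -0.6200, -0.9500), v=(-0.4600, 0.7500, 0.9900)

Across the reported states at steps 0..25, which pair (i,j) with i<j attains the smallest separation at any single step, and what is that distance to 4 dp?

pair (0,1), distance 0.7578

step 0: x0=(1.6500, 1.0600, 0.9700) x1=(1.4100, 1.0400, -0.0300) x2=(0.3000, -1.3700, -0.3700) x3=(1.2000, -0.6200, -0.9500)
step 1: x0=(1.6474, 1.0614, 0.9679) x1=(1.4175, 1.0407, -0.0257) x2=(0.2972, -1.3711, -0.3688) x3=(1.1954, -0.6125, -0.9401)
step 2: x0=(1.6447, 1.0628, 0.9656) x1=(1.4251, 1.0414, -0.0212) x2=(0.2945, -1.3721, -0.3676) x3=(1.1907, -0.6050, -0.9302)
step 3: x0=(1.6419, 1.0642, 0.9629) x1=(1.4327, 1.0421, -0.0166) x2=(0.2918, -1.3732, -0.3665) x3=(1.1861, -0.5976, -0.9202)
step 4: x0=(1.6390, 1.0655, 0.9598) x1=(1.4403, 1.0428, -0.0117) x2=(0.2891, -1.3742, -0.3654) x3=(1.1814, -0.5902, -0.9102)
step 5: x0=(1.6361, 1.0669, 0.9564) x1=(1.4480, 1.0435, -0.0066) x2=(0.2864, -1.3751, -0.3643) x3=(1.1766, -0.5828, -0.9002)
step 6: x0=(1.6331, 1.0683, 0.9526) x1=(1.4558, 1.0442, -0.0013) x2=(0.2838, -1.3761, -0.3632) x3=(1.1719, -0.5754, -0.8902)
step 7: x0=(1.6300, 1.0696, 0.9484) x1=(1.4636, 1.0449, 0.0043) x2=(0.2812, -1.3770, -0.3621) x3=(1.1671, -0.5680, -0.8802)
step 8: x0=(1.6268, 1.0709, 0.9438) x1=(1.4714, 1.0456, 0.0101) x2=(0.2787, -1.3778, -0.3611) x3=(1.1623, -0.5607, -0.8702)
step 9: x0=(1.6236, 1.0723, 0.9387) x1=(1.4793, 1.0464, 0.0161) x2=(0.2762, -1.3787, -0.3601) x3=(1.1574, -0.5534, -0.8601)
step 10: x0=(1.6203, 1.0736, 0.9333) x1=(1.4872, 1.0471, 0.0224) x2=(0.2737, -1.3795, -0.3590) x3=(1.1526, -0.5461, -0.8500)
step 11: x0=(1.6169, 1.0749, 0.9274) x1=(1.4951, 1.0478, 0.0289) x2=(0.2713, -1.3803, -0.3581) x3=(1.1477, -0.5388, -0.8399)
step 12: x0=(1.6135, 1.0761, 0.9211) x1=(1.5031, 1.0485, 0.0357) x2=(0.2689, -1.3810, -0.3571) x3=(1.1427, -0.5316, -0.8298)
step 13: x0=(1.6101, 1.0774, 0.9143) x1=(1.5111, 1.0492, 0.0428) x2=(0.2665, -1.3817, -0.3561) x3=(1.1378, -0.5244, -0.8196)
step 14: x0=(1.6066, 1.0787, 0.9072) x1=(1.5191, 1.0500, 0.0500) x2=(0.2642, -1.3824, -0.3552) x3=(1.1328, -0.5172, -0.8095)
step 15: x0=(1.6030, 1.0799, 0.8998) x1=(1.5271, 1.0507, 0.0575) x2=(0.2618, -1.3830, -0.3543) x3=(1.1278, -0.5100, -0.7993)
step 16: x0=(1.5995, 1.0811, 0.8922) x1=(1.5352, 1.0514, 0.0650) x2=(0.2596, -1.3837, -0.3534) x3=(1.1228, -0.5029, -0.7891)
step 17: x0=(1.5959, 1.0824, 0.8846) x1=(1.5432, 1.0522, 0.0726) x2=(0.2573, -1.3842, -0.3525) x3=(1.1177, -0.4958, -0.7789)
step 18: x0=(1.5924, 1.0836, 0.8773) x1=(1.5513, 1.0529, 0.0799) x2=(0.2551, -1.3848, -0.3516) x3=(1.1126, -0.4887, -0.7687)
step 19: x0=(1.5889, 1.0849, 0.8707) x1=(1.5593, 1.0536, 0.0869) x2=(0.2530, -1.3853, -0.3508) x3=(1.1075, -0.4816, -0.7584)
step 20: x0=(1.5854, 1.0862, 0.8652) x1=(1.5673, 1.0542, 0.0932) x2=(0.2508, -1.3858, -0.3500) x3=(1.1024, -0.4745, -0.7482)
step 21: x0=(1.5820, 1.0876, 0.8615) x1=(1.5753, 1.0549, 0.0984) x2=(0.2487, -1.3862, -0.3491) x3=(1.0972, -0.4675, -0.7379)
step 22: x0=(1.5786, 1.0891, 0.8601) x1=(1.5832, 1.0554, 0.1022) x2=(0.2466, -1.3866, -0.3483) x3=(1.0920, -0.4605, -0.7276)
step 23: x0=(1.5752, 1.0907, 0.8613) x1=(1.5912, 1.0559, 0.1045) x2=(0.2446, -1.3870, -0.3475) x3=(1.0868, -0.4536, -0.7173)
step 24: x0=(1.5717, 1.0924, 0.8653) x1=(1.5992, 1.0563, 0.1052) x2=(0.2426, -1.3873, -0.3468) x3=(1.0815, -0.4466, -0.7070)
step 25: x0=(1.5681, 1.0942, 0.8718) x1=(1.6072, 1.0566, 0.1043) x2=(0.2406, -1.3876, -0.3460) x3=(1.0763, -0.4397, -0.6966)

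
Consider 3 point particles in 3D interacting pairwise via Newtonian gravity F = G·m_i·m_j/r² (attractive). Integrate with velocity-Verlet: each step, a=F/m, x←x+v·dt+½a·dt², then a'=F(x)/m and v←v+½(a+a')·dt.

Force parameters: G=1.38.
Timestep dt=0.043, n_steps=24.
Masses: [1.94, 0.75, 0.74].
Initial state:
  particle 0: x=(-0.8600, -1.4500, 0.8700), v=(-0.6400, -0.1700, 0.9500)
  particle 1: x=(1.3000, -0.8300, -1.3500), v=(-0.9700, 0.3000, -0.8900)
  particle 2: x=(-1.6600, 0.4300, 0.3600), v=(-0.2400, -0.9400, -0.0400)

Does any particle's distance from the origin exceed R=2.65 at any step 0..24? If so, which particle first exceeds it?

yes, particle 0

step 0: x0=(-0.8600, -1.4500, 0.8700) x1=(1.3000, -0.8300, -1.3500) x2=(-1.6600, 0.4300, 0.3600)
step 1: x0=(-0.8875, -1.4571, 0.9107) x1=(1.2581, -0.8171, -1.3881) x2=(-1.6700, 0.3891, 0.3584)
step 2: x0=(-0.9151, -1.4638, 0.9512) x1=(1.2157, -0.8043, -1.4257) x2=(-1.6795, 0.3470, 0.3570)
step 3: x0=(-0.9427, -1.4700, 0.9914) x1=(1.1729, -0.7915, -1.4629) x2=(-1.6885, 0.3040, 0.3559)
step 4: x0=(-0.9704, -1.4758, 1.0314) x1=(1.1297, -0.7788, -1.4998) x2=(-1.6969, 0.2598, 0.3551)
step 5: x0=(-0.9982, -1.4812, 1.0710) x1=(1.0861, -0.7661, -1.5362) x2=(-1.7047, 0.2145, 0.3546)
step 6: x0=(-1.0260, -1.4861, 1.1104) x1=(1.0421, -0.7535, -1.5722) x2=(-1.7119, 0.1680, 0.3545)
step 7: x0=(-1.0539, -1.4906, 1.1494) x1=(0.9977, -0.7409, -1.6078) x2=(-1.7185, 0.1204, 0.3548)
step 8: x0=(-1.0819, -1.4945, 1.1881) x1=(0.9530, -0.7283, -1.6430) x2=(-1.7246, 0.0716, 0.3556)
step 9: x0=(-1.1100, -1.4980, 1.2265) x1=(0.9080, -0.7158, -1.6778) x2=(-1.7300, 0.0216, 0.3569)
step 10: x0=(-1.1382, -1.5011, 1.2645) x1=(0.8626, -0.7033, -1.7122) x2=(-1.7349, -0.0295, 0.3588)
step 11: x0=(-1.1664, -1.5036, 1.3021) x1=(0.8169, -0.6909, -1.7462) x2=(-1.7391, -0.0820, 0.3613)
step 12: x0=(-1.1949, -1.5057, 1.3392) x1=(0.7709, -0.6786, -1.7798) x2=(-1.7427, -0.1356, 0.3645)
step 13: x0=(-1.2234, -1.5072, 1.3760) x1=(0.7245, -0.6663, -1.8130) x2=(-1.7457, -0.1905, 0.3685)
step 14: x0=(-1.2520, -1.5083, 1.4122) x1=(0.6779, -0.6540, -1.8458) x2=(-1.7481, -0.2467, 0.3733)
step 15: x0=(-1.2808, -1.5089, 1.4480) x1=(0.6310, -0.6418, -1.8783) x2=(-1.7498, -0.3041, 0.3790)
step 16: x0=(-1.3097, -1.5089, 1.4832) x1=(0.5837, -0.6296, -1.9103) x2=(-1.7510, -0.3628, 0.3858)
step 17: x0=(-1.3387, -1.5084, 1.5178) x1=(0.5363, -0.6175, -1.9420) x2=(-1.7515, -0.4229, 0.3936)
step 18: x0=(-1.3679, -1.5074, 1.5519) x1=(0.4885, -0.6055, -1.9732) x2=(-1.7514, -0.4841, 0.4026)
step 19: x0=(-1.3972, -1.5060, 1.5853) x1=(0.4405, -0.5935, -2.0041) x2=(-1.7507, -0.5467, 0.4129)
step 20: x0=(-1.4266, -1.5040, 1.6180) x1=(0.3923, -0.5816, -2.0346) x2=(-1.7495, -0.6105, 0.4246)
step 21: x0=(-1.4561, -1.5015, 1.6500) x1=(0.3438, -0.5697, -2.0647) x2=(-1.7476, -0.6756, 0.4378)
step 22: x0=(-1.4858, -1.4985, 1.6812) x1=(0.2951, -0.5579, -2.0945) x2=(-1.7452, -0.7419, 0.4527)
step 23: x0=(-1.5156, -1.4950, 1.7116) x1=(0.2461, -0.5462, -2.1238) x2=(-1.7423, -0.8094, 0.4694)
step 24: x0=(-1.5454, -1.4911, 1.7411) x1=(0.1970, -0.5345, -2.1528) x2=(-1.7389, -0.8780, 0.4881)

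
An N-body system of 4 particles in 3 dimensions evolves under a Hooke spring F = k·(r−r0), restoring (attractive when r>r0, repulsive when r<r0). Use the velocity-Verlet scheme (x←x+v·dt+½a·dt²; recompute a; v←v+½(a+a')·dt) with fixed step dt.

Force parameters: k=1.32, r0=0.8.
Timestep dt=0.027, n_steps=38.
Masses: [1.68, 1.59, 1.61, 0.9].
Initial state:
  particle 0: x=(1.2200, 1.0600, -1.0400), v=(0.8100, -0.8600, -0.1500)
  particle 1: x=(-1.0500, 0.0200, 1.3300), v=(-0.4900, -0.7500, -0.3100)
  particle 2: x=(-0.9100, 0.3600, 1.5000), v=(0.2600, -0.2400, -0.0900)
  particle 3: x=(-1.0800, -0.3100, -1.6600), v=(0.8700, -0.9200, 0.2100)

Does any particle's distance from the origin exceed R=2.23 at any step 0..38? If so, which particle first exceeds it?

no

step 0: x0=(1.2200, 1.0600, -1.0400) x1=(-1.0500, 0.0200, 1.3300) x2=(-0.9100, 0.3600, 1.5000) x3=(-1.0800, -0.3100, -1.6600)
step 1: x0=(1.2404, 1.0361, -1.0431) x1=(-1.0628, -0.0002, 1.3204) x2=(-0.9025, 0.3536, 1.4963) x3=(-1.0556, -0.3339, -1.6517)
step 2: x0=(1.2580, 1.0109, -1.0443) x1=(-1.0745, -0.0202, 1.3082) x2=(-0.8940, 0.3474, 1.4902) x3=(-1.0293, -0.3560, -1.6380)
step 3: x0=(1.2727, 0.9844, -1.0436) x1=(-1.0853, -0.0401, 1.2936) x2=(-0.8845, 0.3414, 1.4815) x3=(-1.0012, -0.3762, -1.6191)
step 4: x0=(1.2844, 0.9567, -1.0410) x1=(-1.0949, -0.0598, 1.2765) x2=(-0.8740, 0.3355, 1.4705) x3=(-0.9713, -0.3946, -1.5949)
step 5: x0=(1.2933, 0.9276, -1.0365) x1=(-1.1036, -0.0793, 1.2570) x2=(-0.8624, 0.3297, 1.4569) x3=(-0.9398, -0.4110, -1.5657)
step 6: x0=(1.2992, 0.8974, -1.0301) x1=(-1.1111, -0.0987, 1.2352) x2=(-0.8498, 0.3240, 1.4410) x3=(-0.9067, -0.4257, -1.5316)
step 7: x0=(1.3023, 0.8659, -1.0218) x1=(-1.1174, -0.1178, 1.2110) x2=(-0.8362, 0.3184, 1.4227) x3=(-0.8720, -0.4385, -1.4926)
step 8: x0=(1.3026, 0.8332, -1.0117) x1=(-1.1226, -0.1368, 1.1846) x2=(-0.8216, 0.3127, 1.4020) x3=(-0.8359, -0.4495, -1.4489)
step 9: x0=(1.3000, 0.7994, -0.9997) x1=(-1.1267, -0.1555, 1.1560) x2=(-0.8060, 0.3071, 1.3791) x3=(-0.7985, -0.4588, -1.4007)
step 10: x0=(1.2946, 0.7644, -0.9859) x1=(-1.1295, -0.1740, 1.1253) x2=(-0.7893, 0.3015, 1.3539) x3=(-0.7597, -0.4663, -1.3482)
step 11: x0=(1.2866, 0.7284, -0.9704) x1=(-1.1312, -0.1923, 1.0926) x2=(-0.7717, 0.2958, 1.3266) x3=(-0.7198, -0.4722, -1.2916)
step 12: x0=(1.2758, 0.6913, -0.9531) x1=(-1.1316, -0.2103, 1.0579) x2=(-0.7530, 0.2900, 1.2972) x3=(-0.6789, -0.4764, -1.2310)
step 13: x0=(1.2624, 0.6533, -0.9341) x1=(-1.1307, -0.2281, 1.0213) x2=(-0.7334, 0.2842, 1.2658) x3=(-0.6369, -0.4790, -1.1668)
step 14: x0=(1.2464, 0.6143, -0.9134) x1=(-1.1287, -0.2456, 0.9830) x2=(-0.7129, 0.2782, 1.2324) x3=(-0.5940, -0.4802, -1.0990)
step 15: x0=(1.2279, 0.5744, -0.8910) x1=(-1.1253, -0.2629, 0.9431) x2=(-0.6914, 0.2722, 1.1972) x3=(-0.5504, -0.4799, -1.0281)
step 16: x0=(1.2071, 0.5336, -0.8671) x1=(-1.1208, -0.2799, 0.9015) x2=(-0.6690, 0.2660, 1.1602) x3=(-0.5060, -0.4782, -0.9543)
step 17: x0=(1.1838, 0.4921, -0.8416) x1=(-1.1150, -0.2966, 0.8585) x2=(-0.6457, 0.2596, 1.1215) x3=(-0.4611, -0.4753, -0.8777)
step 18: x0=(1.1584, 0.4497, -0.8147) x1=(-1.1079, -0.3131, 0.8141) x2=(-0.6216, 0.2531, 1.0813) x3=(-0.4156, -0.4711, -0.7987)
step 19: x0=(1.1308, 0.4068, -0.7863) x1=(-1.0996, -0.3292, 0.7685) x2=(-0.5967, 0.2464, 1.0396) x3=(-0.3698, -0.4659, -0.7176)
step 20: x0=(1.1011, 0.3631, -0.7565) x1=(-1.0902, -0.3451, 0.7218) x2=(-0.5710, 0.2395, 0.9966) x3=(-0.3236, -0.4596, -0.6346)
step 21: x0=(1.0695, 0.3189, -0.7254) x1=(-1.0795, -0.3607, 0.6740) x2=(-0.5445, 0.2324, 0.9523) x3=(-0.2772, -0.4524, -0.5500)
step 22: x0=(1.0360, 0.2742, -0.6931) x1=(-1.0678, -0.3761, 0.6253) x2=(-0.5174, 0.2251, 0.9069) x3=(-0.2307, -0.4443, -0.4640)
step 23: x0=(1.0009, 0.2290, -0.6596) x1=(-1.0549, -0.3911, 0.5758) x2=(-0.4895, 0.2176, 0.8604) x3=(-0.1840, -0.4355, -0.3770)
step 24: x0=(0.9640, 0.1834, -0.6251) x1=(-1.0409, -0.4059, 0.5255) x2=(-0.4611, 0.2100, 0.8131) x3=(-0.1373, -0.4261, -0.2891)
step 25: x0=(0.9257, 0.1375, -0.5895) x1=(-1.0259, -0.4204, 0.4747) x2=(-0.4322, 0.2021, 0.7649) x3=(-0.0906, -0.4162, -0.2006)
step 26: x0=(0.8860, 0.0912, -0.5530) x1=(-1.0099, -0.4346, 0.4234) x2=(-0.4027, 0.1940, 0.7161) x3=(-0.0440, -0.4059, -0.1117)
step 27: x0=(0.8451, 0.0448, -0.5156) x1=(-0.9930, -0.4486, 0.3716) x2=(-0.3728, 0.1858, 0.6667) x3=(0.0026, -0.3952, -0.0225)
step 28: x0=(0.8030, -0.0019, -0.4775) x1=(-0.9752, -0.4623, 0.3194) x2=(-0.3425, 0.1774, 0.6168) x3=(0.0490, -0.3843, 0.0667)
step 29: x0=(0.7599, -0.0488, -0.4388) x1=(-0.9565, -0.4758, 0.2669) x2=(-0.3119, 0.1688, 0.5665) x3=(0.0953, -0.3733, 0.1560)
step 30: x0=(0.7158, -0.0957, -0.3995) x1=(-0.9370, -0.4891, 0.2142) x2=(-0.2811, 0.1601, 0.5160) x3=(0.1415, -0.3623, 0.2452)
step 31: x0=(0.6710, -0.1427, -0.3597) x1=(-0.9167, -0.5021, 0.1613) x2=(-0.2502, 0.1514, 0.4651) x3=(0.1874, -0.3514, 0.3343)
step 32: x0=(0.6255, -0.1898, -0.3196) x1=(-0.8956, -0.5149, 0.1084) x2=(-0.2191, 0.1425, 0.4141) x3=(0.2331, -0.3405, 0.4232)
step 33: x0=(0.5793, -0.2369, -0.2792) x1=(-0.8738, -0.5275, 0.0554) x2=(-0.1881, 0.1336, 0.3629) x3=(0.2786, -0.3299, 0.5120)
step 34: x0=(0.5327, -0.2841, -0.2386) x1=(-0.8512, -0.5400, 0.0024) x2=(-0.1570, 0.1246, 0.3116) x3=(0.3237, -0.3193, 0.6006)
step 35: x0=(0.4856, -0.3313, -0.1978) x1=(-0.8278, -0.5522, -0.0504) x2=(-0.1260, 0.1154, 0.2601) x3=(0.3684, -0.3090, 0.6889)
step 36: x0=(0.4381, -0.3785, -0.1569) x1=(-0.8038, -0.5642, -0.1031) x2=(-0.0951, 0.1062, 0.2086) x3=(0.4126, -0.2987, 0.7767)
step 37: x0=(0.3904, -0.4257, -0.1160) x1=(-0.7790, -0.5759, -0.1555) x2=(-0.0642, 0.0969, 0.1570) x3=(0.4561, -0.2886, 0.8640)
step 38: x0=(0.3425, -0.4730, -0.0749) x1=(-0.7535, -0.5875, -0.2075) x2=(-0.0334, 0.0875, 0.1055) x3=(0.4989, -0.2786, 0.9503)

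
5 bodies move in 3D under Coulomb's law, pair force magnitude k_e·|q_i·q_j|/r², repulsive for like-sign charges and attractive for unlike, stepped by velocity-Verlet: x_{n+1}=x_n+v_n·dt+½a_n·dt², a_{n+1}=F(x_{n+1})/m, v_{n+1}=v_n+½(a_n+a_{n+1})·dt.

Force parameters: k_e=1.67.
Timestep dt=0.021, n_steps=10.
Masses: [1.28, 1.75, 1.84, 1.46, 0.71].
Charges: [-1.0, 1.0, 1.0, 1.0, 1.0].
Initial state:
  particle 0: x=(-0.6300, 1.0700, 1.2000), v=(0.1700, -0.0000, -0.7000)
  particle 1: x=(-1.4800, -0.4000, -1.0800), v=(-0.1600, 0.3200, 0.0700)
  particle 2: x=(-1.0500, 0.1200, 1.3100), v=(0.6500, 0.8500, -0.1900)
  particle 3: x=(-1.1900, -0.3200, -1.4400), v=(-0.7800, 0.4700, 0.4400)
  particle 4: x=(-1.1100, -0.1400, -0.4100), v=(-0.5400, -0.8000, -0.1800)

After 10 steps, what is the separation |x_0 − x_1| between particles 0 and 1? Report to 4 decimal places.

2.6781

step 0: x0=(-0.6300, 1.0700, 1.2000) x1=(-1.4800, -0.4000, -1.0800) x2=(-1.0500, 0.1200, 1.3100) x3=(-1.1900, -0.3200, -1.4400) x4=(-1.1100, -0.1400, -0.4100)
step 1: x0=(-0.6266, 1.0697, 1.1852) x1=(-1.4841, -0.3935, -1.0781) x2=(-1.0363, 0.1380, 1.3061) x3=(-1.2057, -0.3100, -1.4319) x4=(-1.1209, -0.1564, -0.4127)
step 2: x0=(-0.6234, 1.0687, 1.1703) x1=(-1.4897, -0.3876, -1.0752) x2=(-1.0224, 0.1565, 1.3024) x3=(-1.2199, -0.2995, -1.4261) x4=(-1.1310, -0.1721, -0.4133)
step 3: x0=(-0.6206, 1.0671, 1.1552) x1=(-1.4969, -0.3823, -1.0713) x2=(-1.0083, 0.1753, 1.2989) x3=(-1.2328, -0.2887, -1.4227) x4=(-1.1401, -0.1871, -0.4116)
step 4: x0=(-0.6180, 1.0648, 1.1400) x1=(-1.5056, -0.3776, -1.0664) x2=(-0.9940, 0.1946, 1.2956) x3=(-1.2441, -0.2774, -1.4218) x4=(-1.1483, -0.2016, -0.4076)
step 5: x0=(-0.6158, 1.0618, 1.1247) x1=(-1.5158, -0.3735, -1.0605) x2=(-0.9795, 0.2143, 1.2924) x3=(-1.2541, -0.2655, -1.4233) x4=(-1.1556, -0.2154, -0.4012)
step 6: x0=(-0.6139, 1.0580, 1.1093) x1=(-1.5275, -0.3699, -1.0537) x2=(-0.9648, 0.2344, 1.2895) x3=(-1.2628, -0.2531, -1.4272) x4=(-1.1620, -0.2288, -0.3925)
step 7: x0=(-0.6123, 1.0535, 1.0938) x1=(-1.5406, -0.3670, -1.0460) x2=(-0.9499, 0.2551, 1.2866) x3=(-1.2703, -0.2401, -1.4333) x4=(-1.1673, -0.2418, -0.3815)
step 8: x0=(-0.6111, 1.0481, 1.0782) x1=(-1.5550, -0.3646, -1.0375) x2=(-0.9348, 0.2763, 1.2839) x3=(-1.2766, -0.2265, -1.4416) x4=(-1.1718, -0.2545, -0.3682)
step 9: x0=(-0.6103, 1.0419, 1.0626) x1=(-1.5706, -0.3628, -1.0284) x2=(-0.9194, 0.2980, 1.2812) x3=(-1.2819, -0.2124, -1.4518) x4=(-1.1753, -0.2668, -0.3526)
step 10: x0=(-0.6098, 1.0348, 1.0470) x1=(-1.5873, -0.3614, -1.0187) x2=(-0.9038, 0.3204, 1.2787) x3=(-1.2863, -0.1978, -1.4639) x4=(-1.1778, -0.2790, -0.3350)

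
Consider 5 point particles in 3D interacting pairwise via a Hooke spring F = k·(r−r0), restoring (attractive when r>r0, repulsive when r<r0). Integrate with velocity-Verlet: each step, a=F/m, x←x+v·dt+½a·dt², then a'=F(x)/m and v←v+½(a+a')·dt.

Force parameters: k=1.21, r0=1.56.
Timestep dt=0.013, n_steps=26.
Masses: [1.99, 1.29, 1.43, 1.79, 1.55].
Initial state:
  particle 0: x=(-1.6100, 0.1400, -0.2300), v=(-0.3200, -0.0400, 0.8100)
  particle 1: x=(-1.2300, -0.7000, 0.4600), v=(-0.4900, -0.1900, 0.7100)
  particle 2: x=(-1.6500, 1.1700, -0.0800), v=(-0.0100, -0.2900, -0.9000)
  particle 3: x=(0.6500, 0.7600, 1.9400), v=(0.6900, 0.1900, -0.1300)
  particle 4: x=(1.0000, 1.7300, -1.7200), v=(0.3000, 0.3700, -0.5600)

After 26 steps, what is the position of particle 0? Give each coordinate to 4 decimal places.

step 0: x0=(-1.6100, 0.1400, -0.2300) x1=(-1.2300, -0.7000, 0.4600) x2=(-1.6500, 1.1700, -0.0800) x3=(0.6500, 0.7600, 1.9400) x4=(1.0000, 1.7300, -1.7200)
step 1: x0=(-1.6140, 0.1395, -0.2195) x1=(-1.2362, -0.7023, 0.4692) x2=(-1.6499, 1.1662, -0.0917) x3=(0.6588, 0.7625, 1.9380) x4=(1.0036, 1.7346, -1.7269)
step 2: x0=(-1.6178, 0.1392, -0.2089) x1=(-1.2420, -0.7042, 0.4783) x2=(-1.6495, 1.1625, -0.1033) x3=(0.6673, 0.7649, 1.9355) x4=(1.0067, 1.7388, -1.7332)
step 3: x0=(-1.6213, 0.1389, -0.1984) x1=(-1.2475, -0.7058, 0.4873) x2=(-1.6487, 1.1588, -0.1149) x3=(0.6754, 0.7673, 1.9324) x4=(1.0091, 1.7425, -1.7388)
step 4: x0=(-1.6246, 0.1387, -0.1879) x1=(-1.2526, -0.7070, 0.4962) x2=(-1.6476, 1.1552, -0.1264) x3=(0.6832, 0.7697, 1.9287) x4=(1.0110, 1.7458, -1.7437)
step 5: x0=(-1.6276, 0.1386, -0.1774) x1=(-1.2574, -0.7079, 0.5050) x2=(-1.6461, 1.1515, -0.1378) x3=(0.6906, 0.7721, 1.9245) x4=(1.0123, 1.7487, -1.7479)
step 6: x0=(-1.6304, 0.1387, -0.1669) x1=(-1.2618, -0.7084, 0.5137) x2=(-1.6442, 1.1479, -0.1492) x3=(0.6977, 0.7744, 1.9197) x4=(1.0131, 1.7512, -1.7514)
step 7: x0=(-1.6329, 0.1388, -0.1564) x1=(-1.2658, -0.7085, 0.5223) x2=(-1.6419, 1.1444, -0.1606) x3=(0.7044, 0.7767, 1.9144) x4=(1.0132, 1.7532, -1.7542)
step 8: x0=(-1.6351, 0.1390, -0.1459) x1=(-1.2694, -0.7083, 0.5308) x2=(-1.6392, 1.1408, -0.1719) x3=(0.7108, 0.7790, 1.9085) x4=(1.0128, 1.7548, -1.7564)
step 9: x0=(-1.6371, 0.1393, -0.1354) x1=(-1.2727, -0.7077, 0.5392) x2=(-1.6362, 1.1374, -0.1831) x3=(0.7169, 0.7813, 1.9020) x4=(1.0118, 1.7560, -1.7578)
step 10: x0=(-1.6388, 0.1398, -0.1249) x1=(-1.2756, -0.7068, 0.5475) x2=(-1.6328, 1.1339, -0.1943) x3=(0.7225, 0.7835, 1.8950) x4=(1.0102, 1.7567, -1.7585)
step 11: x0=(-1.6402, 0.1403, -0.1144) x1=(-1.2781, -0.7055, 0.5556) x2=(-1.6291, 1.1305, -0.2054) x3=(0.7279, 0.7857, 1.8874) x4=(1.0081, 1.7570, -1.7586)
step 12: x0=(-1.6414, 0.1409, -0.1040) x1=(-1.2803, -0.7038, 0.5637) x2=(-1.6249, 1.1271, -0.2165) x3=(0.7328, 0.7879, 1.8793) x4=(1.0054, 1.7568, -1.7579)
step 13: x0=(-1.6424, 0.1416, -0.0935) x1=(-1.2821, -0.7017, 0.5716) x2=(-1.6204, 1.1238, -0.2275) x3=(0.7374, 0.7900, 1.8706) x4=(1.0021, 1.7563, -1.7566)
step 14: x0=(-1.6430, 0.1425, -0.0831) x1=(-1.2835, -0.6993, 0.5794) x2=(-1.6155, 1.1205, -0.2384) x3=(0.7417, 0.7922, 1.8614) x4=(0.9982, 1.7552, -1.7546)
step 15: x0=(-1.6434, 0.1434, -0.0727) x1=(-1.2845, -0.6966, 0.5870) x2=(-1.6103, 1.1173, -0.2493) x3=(0.7456, 0.7942, 1.8517) x4=(0.9937, 1.7538, -1.7519)
step 16: x0=(-1.6436, 0.1444, -0.0623) x1=(-1.2851, -0.6934, 0.5946) x2=(-1.6047, 1.1141, -0.2602) x3=(0.7491, 0.7963, 1.8414) x4=(0.9887, 1.7519, -1.7484)
step 17: x0=(-1.6435, 0.1455, -0.0518) x1=(-1.2854, -0.6900, 0.6020) x2=(-1.5987, 1.1109, -0.2709) x3=(0.7522, 0.7983, 1.8305) x4=(0.9831, 1.7496, -1.7443)
step 18: x0=(-1.6431, 0.1468, -0.0415) x1=(-1.2853, -0.6861, 0.6092) x2=(-1.5923, 1.1078, -0.2816) x3=(0.7550, 0.8003, 1.8192) x4=(0.9770, 1.7468, -1.7396)
step 19: x0=(-1.6425, 0.1481, -0.0311) x1=(-1.2848, -0.6819, 0.6164) x2=(-1.5856, 1.1048, -0.2923) x3=(0.7575, 0.8023, 1.8073) x4=(0.9703, 1.7437, -1.7341)
step 20: x0=(-1.6417, 0.1496, -0.0207) x1=(-1.2840, -0.6774, 0.6234) x2=(-1.5786, 1.1017, -0.3029) x3=(0.7596, 0.8042, 1.7949) x4=(0.9630, 1.7401, -1.7280)
step 21: x0=(-1.6406, 0.1511, -0.0104) x1=(-1.2827, -0.6725, 0.6302) x2=(-1.5711, 1.0987, -0.3134) x3=(0.7613, 0.8061, 1.7820) x4=(0.9552, 1.7360, -1.7212)
step 22: x0=(-1.6392, 0.1527, -0.0001) x1=(-1.2811, -0.6672, 0.6369) x2=(-1.5633, 1.0958, -0.3238) x3=(0.7626, 0.8080, 1.7686) x4=(0.9469, 1.7316, -1.7137)
step 23: x0=(-1.6376, 0.1545, 0.0103) x1=(-1.2791, -0.6616, 0.6435) x2=(-1.5552, 1.0929, -0.3342) x3=(0.7637, 0.8098, 1.7547) x4=(0.9380, 1.7267, -1.7056)
step 24: x0=(-1.6357, 0.1563, 0.0205) x1=(-1.2768, -0.6557, 0.6499) x2=(-1.5467, 1.0900, -0.3446) x3=(0.7643, 0.8116, 1.7403) x4=(0.9286, 1.7214, -1.6968)
step 25: x0=(-1.6336, 0.1583, 0.0308) x1=(-1.2741, -0.6494, 0.6562) x2=(-1.5379, 1.0872, -0.3548) x3=(0.7646, 0.8134, 1.7254) x4=(0.9187, 1.7158, -1.6873)
step 26: x0=(-1.6313, 0.1603, 0.0411) x1=(-1.2710, -0.6428, 0.6623) x2=(-1.5287, 1.0844, -0.3650) x3=(0.7645, 0.8151, 1.7100) x4=(0.9082, 1.7097, -1.6772)

(-1.6313, 0.1603, 0.0411)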